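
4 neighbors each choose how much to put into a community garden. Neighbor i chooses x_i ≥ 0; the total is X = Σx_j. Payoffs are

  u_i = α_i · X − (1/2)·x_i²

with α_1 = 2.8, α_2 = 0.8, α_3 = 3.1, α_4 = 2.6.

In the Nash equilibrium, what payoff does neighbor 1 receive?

Neighbor i's FOC: ∂u_i/∂x_i = α_i − x_i = 0, so x_i* = α_i.
NE contributions = (2.8, 0.8, 3.1, 2.6); X = 9.3.
u_1 = α_1·X − ½·(x_1)² = 2.8·9.3 − ½·2.8² = 22.12.

22.12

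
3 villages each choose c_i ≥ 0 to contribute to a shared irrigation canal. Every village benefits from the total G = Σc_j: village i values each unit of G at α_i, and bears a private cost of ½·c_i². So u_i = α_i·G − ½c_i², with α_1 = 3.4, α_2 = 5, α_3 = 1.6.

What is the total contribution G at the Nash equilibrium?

Village i's FOC: ∂u_i/∂c_i = α_i − c_i = 0, so c_i* = α_i.
NE contributions = (3.4, 5, 1.6); G = 10.

10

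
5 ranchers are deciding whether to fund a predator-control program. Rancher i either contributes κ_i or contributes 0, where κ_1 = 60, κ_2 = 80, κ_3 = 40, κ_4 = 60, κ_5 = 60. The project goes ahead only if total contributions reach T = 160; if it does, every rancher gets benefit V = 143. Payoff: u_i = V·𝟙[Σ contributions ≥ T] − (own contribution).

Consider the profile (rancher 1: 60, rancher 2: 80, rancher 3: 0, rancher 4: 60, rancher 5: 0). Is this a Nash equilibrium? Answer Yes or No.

Yes

Total = 200 ≥ 160: provided.
Rancher 1 (pledges 60, payoff 83): dropping to 0 → total 140, payoff 0. No gain.
Rancher 2 (pledges 80, payoff 63): dropping to 0 → total 120, payoff 0. No gain.
Rancher 3 (pledges 0, payoff 143): pledging 40 → total 240, payoff 103. No gain.
Rancher 4 (pledges 60, payoff 83): dropping to 0 → total 140, payoff 0. No gain.
Rancher 5 (pledges 0, payoff 143): pledging 60 → total 260, payoff 83. No gain.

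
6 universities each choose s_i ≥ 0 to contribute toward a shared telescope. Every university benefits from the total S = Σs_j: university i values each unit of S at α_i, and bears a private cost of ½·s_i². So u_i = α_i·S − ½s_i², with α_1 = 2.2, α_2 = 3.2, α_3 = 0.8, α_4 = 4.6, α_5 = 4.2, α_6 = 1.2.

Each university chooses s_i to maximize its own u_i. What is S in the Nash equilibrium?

University i's FOC: ∂u_i/∂s_i = α_i − s_i = 0, so s_i* = α_i.
NE contributions = (2.2, 3.2, 0.8, 4.6, 4.2, 1.2); S = 16.2.

16.2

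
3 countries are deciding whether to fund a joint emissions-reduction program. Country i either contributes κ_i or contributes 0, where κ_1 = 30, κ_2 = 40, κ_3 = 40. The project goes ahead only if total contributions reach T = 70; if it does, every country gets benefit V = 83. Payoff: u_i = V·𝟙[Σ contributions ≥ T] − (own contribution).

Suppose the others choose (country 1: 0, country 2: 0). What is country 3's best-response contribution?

0

Others' total = 0. Even contributing 40 gives 40 < 70: no benefit either way.
Best response: 0.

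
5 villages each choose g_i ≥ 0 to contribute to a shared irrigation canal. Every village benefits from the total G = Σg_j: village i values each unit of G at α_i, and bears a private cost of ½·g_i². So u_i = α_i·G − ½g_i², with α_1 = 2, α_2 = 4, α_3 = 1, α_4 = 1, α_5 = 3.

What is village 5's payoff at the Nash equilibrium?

Village i's FOC: ∂u_i/∂g_i = α_i − g_i = 0, so g_i* = α_i.
NE contributions = (2, 4, 1, 1, 3); G = 11.
u_5 = α_5·G − ½·(g_5)² = 3·11 − ½·3² = 28.5.

28.5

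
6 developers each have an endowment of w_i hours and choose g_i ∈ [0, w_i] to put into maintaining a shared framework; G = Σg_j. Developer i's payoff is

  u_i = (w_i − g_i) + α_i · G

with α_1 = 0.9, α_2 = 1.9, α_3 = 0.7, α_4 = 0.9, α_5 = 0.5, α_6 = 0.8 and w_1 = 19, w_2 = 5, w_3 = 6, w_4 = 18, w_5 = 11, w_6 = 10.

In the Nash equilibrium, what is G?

∂u_i/∂g_i = α_i − 1, so developer i contributes w_i if α_i > 1, else 0.
α_i > 1 for i ∈ {2}; NE contributions (0, 5, 0, 0, 0, 0), G = 5.

5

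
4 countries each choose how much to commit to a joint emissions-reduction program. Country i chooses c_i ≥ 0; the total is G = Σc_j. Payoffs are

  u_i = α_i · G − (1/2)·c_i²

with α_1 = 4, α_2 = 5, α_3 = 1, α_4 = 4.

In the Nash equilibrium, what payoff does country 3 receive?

Country i's FOC: ∂u_i/∂c_i = α_i − c_i = 0, so c_i* = α_i.
NE contributions = (4, 5, 1, 4); G = 14.
u_3 = α_3·G − ½·(c_3)² = 1·14 − ½·1² = 13.5.

13.5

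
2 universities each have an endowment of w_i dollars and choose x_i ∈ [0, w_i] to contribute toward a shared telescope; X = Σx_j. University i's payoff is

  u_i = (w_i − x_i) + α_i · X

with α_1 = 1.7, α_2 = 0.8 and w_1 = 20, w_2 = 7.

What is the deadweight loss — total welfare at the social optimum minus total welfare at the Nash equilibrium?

10.5

∂u_i/∂x_i = α_i − 1, so university i contributes w_i if α_i > 1, else 0.
α_i > 1 for i ∈ {1}; NE contributions (20, 0), X = 20.
W^NE = Σw_i − X^NE + (Σα_i)·X^NE = 27 + 1.5·20 = 57.
Planner: ∂(Σu_j)/∂x_i = Σα_j − 1 = 1.5 > 0, so everyone contributes w_i; X^SO = 27, W^SO = 27 + 1.5·27 = 67.5.
Deadweight loss = 10.5.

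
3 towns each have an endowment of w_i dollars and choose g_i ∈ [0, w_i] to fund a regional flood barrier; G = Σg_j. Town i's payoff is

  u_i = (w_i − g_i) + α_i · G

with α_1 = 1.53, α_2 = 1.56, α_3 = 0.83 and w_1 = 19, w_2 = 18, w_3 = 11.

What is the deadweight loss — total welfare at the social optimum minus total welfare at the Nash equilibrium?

∂u_i/∂g_i = α_i − 1, so town i contributes w_i if α_i > 1, else 0.
α_i > 1 for i ∈ {1, 2}; NE contributions (19, 18, 0), G = 37.
W^NE = Σw_i − G^NE + (Σα_i)·G^NE = 48 + 2.92·37 = 156.04.
Planner: ∂(Σu_j)/∂g_i = Σα_j − 1 = 2.92 > 0, so everyone contributes w_i; G^SO = 48, W^SO = 48 + 2.92·48 = 188.16.
Deadweight loss = 32.12.

32.12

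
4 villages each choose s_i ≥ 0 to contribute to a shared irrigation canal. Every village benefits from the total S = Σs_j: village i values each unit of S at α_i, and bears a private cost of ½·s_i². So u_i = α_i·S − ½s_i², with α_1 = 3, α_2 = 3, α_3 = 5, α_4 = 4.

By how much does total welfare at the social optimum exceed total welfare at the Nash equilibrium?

Village i's FOC: ∂u_i/∂s_i = α_i − s_i = 0, so s_i* = α_i.
NE contributions = (3, 3, 5, 4); S = 15.
W^NE = (Σα)·S − ½Σα_i² = 15² − ½·59 = 195.5.
Planner sets s_i = Σα_j = 15 for every i, so S^SO = 4·15 = 60.
W^SO = (Σα)·S^SO − ½·4·(Σα)² = (4/2)·15² = 450.
Deadweight loss = W^SO − W^NE = 254.5.

254.5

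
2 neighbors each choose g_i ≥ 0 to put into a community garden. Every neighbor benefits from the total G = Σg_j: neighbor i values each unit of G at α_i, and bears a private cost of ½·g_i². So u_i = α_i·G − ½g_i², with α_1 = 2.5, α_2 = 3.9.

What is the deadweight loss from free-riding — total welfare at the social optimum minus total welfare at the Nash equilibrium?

Neighbor i's FOC: ∂u_i/∂g_i = α_i − g_i = 0, so g_i* = α_i.
NE contributions = (2.5, 3.9); G = 6.4.
W^NE = (Σα)·G − ½Σα_i² = 6.4² − ½·21.46 = 30.23.
Planner sets g_i = Σα_j = 6.4 for every i, so G^SO = 2·6.4 = 12.8.
W^SO = (Σα)·G^SO − ½·2·(Σα)² = (2/2)·6.4² = 40.96.
Deadweight loss = W^SO − W^NE = 10.73.

10.73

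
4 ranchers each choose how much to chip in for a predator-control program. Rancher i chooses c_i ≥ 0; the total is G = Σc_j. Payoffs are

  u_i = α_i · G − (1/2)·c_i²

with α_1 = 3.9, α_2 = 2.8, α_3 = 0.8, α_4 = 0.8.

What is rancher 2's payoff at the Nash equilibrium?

19.32

Rancher i's FOC: ∂u_i/∂c_i = α_i − c_i = 0, so c_i* = α_i.
NE contributions = (3.9, 2.8, 0.8, 0.8); G = 8.3.
u_2 = α_2·G − ½·(c_2)² = 2.8·8.3 − ½·2.8² = 19.32.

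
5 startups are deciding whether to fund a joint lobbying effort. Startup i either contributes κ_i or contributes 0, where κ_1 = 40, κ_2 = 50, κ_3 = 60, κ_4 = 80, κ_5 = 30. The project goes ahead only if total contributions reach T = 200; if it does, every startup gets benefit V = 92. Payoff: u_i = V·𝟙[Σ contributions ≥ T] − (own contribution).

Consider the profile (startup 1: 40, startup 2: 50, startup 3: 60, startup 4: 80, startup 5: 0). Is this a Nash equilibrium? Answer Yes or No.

Total = 230 ≥ 200: provided.
Startup 1 (pledges 40, payoff 52): dropping to 0 → total 190, payoff 0. No gain.
Startup 2 (pledges 50, payoff 42): dropping to 0 → total 180, payoff 0. No gain.
Startup 3 (pledges 60, payoff 32): dropping to 0 → total 170, payoff 0. No gain.
Startup 4 (pledges 80, payoff 12): dropping to 0 → total 150, payoff 0. No gain.
Startup 5 (pledges 0, payoff 92): pledging 30 → total 260, payoff 62. No gain.

Yes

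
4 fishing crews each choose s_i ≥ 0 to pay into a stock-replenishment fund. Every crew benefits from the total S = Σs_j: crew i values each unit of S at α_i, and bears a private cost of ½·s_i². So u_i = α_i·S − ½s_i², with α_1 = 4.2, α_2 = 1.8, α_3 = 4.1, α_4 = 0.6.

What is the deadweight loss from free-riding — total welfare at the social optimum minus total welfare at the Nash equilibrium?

Crew i's FOC: ∂u_i/∂s_i = α_i − s_i = 0, so s_i* = α_i.
NE contributions = (4.2, 1.8, 4.1, 0.6); S = 10.7.
W^NE = (Σα)·S − ½Σα_i² = 10.7² − ½·38.05 = 95.465.
Planner sets s_i = Σα_j = 10.7 for every i, so S^SO = 4·10.7 = 42.8.
W^SO = (Σα)·S^SO − ½·4·(Σα)² = (4/2)·10.7² = 228.98.
Deadweight loss = W^SO − W^NE = 133.515.

133.515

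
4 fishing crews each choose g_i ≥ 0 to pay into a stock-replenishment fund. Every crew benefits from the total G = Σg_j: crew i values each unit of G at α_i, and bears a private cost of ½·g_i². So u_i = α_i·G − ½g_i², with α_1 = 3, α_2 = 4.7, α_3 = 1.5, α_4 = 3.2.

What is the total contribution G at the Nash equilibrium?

Crew i's FOC: ∂u_i/∂g_i = α_i − g_i = 0, so g_i* = α_i.
NE contributions = (3, 4.7, 1.5, 3.2); G = 12.4.

12.4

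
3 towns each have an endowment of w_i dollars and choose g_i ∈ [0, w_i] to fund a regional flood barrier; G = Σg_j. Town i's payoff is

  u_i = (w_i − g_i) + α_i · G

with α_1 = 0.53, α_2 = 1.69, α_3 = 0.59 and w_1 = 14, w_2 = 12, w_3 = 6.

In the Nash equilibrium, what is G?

12

∂u_i/∂g_i = α_i − 1, so town i contributes w_i if α_i > 1, else 0.
α_i > 1 for i ∈ {2}; NE contributions (0, 12, 0), G = 12.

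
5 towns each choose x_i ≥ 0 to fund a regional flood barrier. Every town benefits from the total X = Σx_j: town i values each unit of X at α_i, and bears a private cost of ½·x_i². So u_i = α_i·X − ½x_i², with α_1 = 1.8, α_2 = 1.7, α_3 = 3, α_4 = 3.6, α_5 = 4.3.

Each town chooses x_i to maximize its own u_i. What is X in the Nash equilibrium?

14.4

Town i's FOC: ∂u_i/∂x_i = α_i − x_i = 0, so x_i* = α_i.
NE contributions = (1.8, 1.7, 3, 3.6, 4.3); X = 14.4.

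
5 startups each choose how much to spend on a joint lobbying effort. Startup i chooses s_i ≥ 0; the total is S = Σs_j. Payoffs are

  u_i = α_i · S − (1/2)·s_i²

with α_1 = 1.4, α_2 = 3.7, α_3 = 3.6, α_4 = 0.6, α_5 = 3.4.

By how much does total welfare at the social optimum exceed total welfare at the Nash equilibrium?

Startup i's FOC: ∂u_i/∂s_i = α_i − s_i = 0, so s_i* = α_i.
NE contributions = (1.4, 3.7, 3.6, 0.6, 3.4); S = 12.7.
W^NE = (Σα)·S − ½Σα_i² = 12.7² − ½·40.53 = 141.025.
Planner sets s_i = Σα_j = 12.7 for every i, so S^SO = 5·12.7 = 63.5.
W^SO = (Σα)·S^SO − ½·5·(Σα)² = (5/2)·12.7² = 403.225.
Deadweight loss = W^SO − W^NE = 262.2.

262.2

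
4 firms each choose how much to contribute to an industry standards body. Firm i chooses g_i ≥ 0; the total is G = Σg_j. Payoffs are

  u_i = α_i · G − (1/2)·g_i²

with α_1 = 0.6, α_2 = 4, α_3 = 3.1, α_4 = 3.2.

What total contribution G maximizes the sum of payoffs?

43.6

Planner FOC: ∂(Σu_j)/∂g_i = (Σα_j) − g_i = 0, so g_i^SO = Σα_j = 10.9 for every i; G^SO = 43.6.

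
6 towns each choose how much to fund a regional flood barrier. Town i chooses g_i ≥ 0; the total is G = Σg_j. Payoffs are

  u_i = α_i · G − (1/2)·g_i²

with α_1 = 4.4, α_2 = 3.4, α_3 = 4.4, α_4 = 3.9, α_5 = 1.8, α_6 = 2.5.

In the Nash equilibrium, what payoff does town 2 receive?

63.58

Town i's FOC: ∂u_i/∂g_i = α_i − g_i = 0, so g_i* = α_i.
NE contributions = (4.4, 3.4, 4.4, 3.9, 1.8, 2.5); G = 20.4.
u_2 = α_2·G − ½·(g_2)² = 3.4·20.4 − ½·3.4² = 63.58.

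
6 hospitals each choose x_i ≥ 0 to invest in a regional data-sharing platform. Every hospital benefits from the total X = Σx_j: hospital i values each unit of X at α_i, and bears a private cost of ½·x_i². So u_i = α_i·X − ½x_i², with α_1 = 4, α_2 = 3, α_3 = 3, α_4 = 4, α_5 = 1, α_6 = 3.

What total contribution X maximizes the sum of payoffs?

108

Planner FOC: ∂(Σu_j)/∂x_i = (Σα_j) − x_i = 0, so x_i^SO = Σα_j = 18 for every i; X^SO = 108.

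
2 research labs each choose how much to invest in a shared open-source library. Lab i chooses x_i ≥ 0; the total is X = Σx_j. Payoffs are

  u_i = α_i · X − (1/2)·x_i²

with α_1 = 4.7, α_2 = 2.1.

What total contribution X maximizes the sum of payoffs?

Planner FOC: ∂(Σu_j)/∂x_i = (Σα_j) − x_i = 0, so x_i^SO = Σα_j = 6.8 for every i; X^SO = 13.6.

13.6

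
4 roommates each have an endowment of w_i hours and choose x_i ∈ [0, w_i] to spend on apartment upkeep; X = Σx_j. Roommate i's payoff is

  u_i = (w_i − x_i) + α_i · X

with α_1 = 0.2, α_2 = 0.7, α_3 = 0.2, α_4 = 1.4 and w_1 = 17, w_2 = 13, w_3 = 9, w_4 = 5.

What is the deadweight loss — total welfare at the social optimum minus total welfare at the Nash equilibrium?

58.5

∂u_i/∂x_i = α_i − 1, so roommate i contributes w_i if α_i > 1, else 0.
α_i > 1 for i ∈ {4}; NE contributions (0, 0, 0, 5), X = 5.
W^NE = Σw_i − X^NE + (Σα_i)·X^NE = 44 + 1.5·5 = 51.5.
Planner: ∂(Σu_j)/∂x_i = Σα_j − 1 = 1.5 > 0, so everyone contributes w_i; X^SO = 44, W^SO = 44 + 1.5·44 = 110.
Deadweight loss = 58.5.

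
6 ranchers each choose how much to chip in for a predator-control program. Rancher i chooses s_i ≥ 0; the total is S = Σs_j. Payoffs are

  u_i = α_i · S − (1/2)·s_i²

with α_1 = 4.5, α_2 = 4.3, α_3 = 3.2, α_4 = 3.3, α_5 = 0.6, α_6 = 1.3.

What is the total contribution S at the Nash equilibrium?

Rancher i's FOC: ∂u_i/∂s_i = α_i − s_i = 0, so s_i* = α_i.
NE contributions = (4.5, 4.3, 3.2, 3.3, 0.6, 1.3); S = 17.2.

17.2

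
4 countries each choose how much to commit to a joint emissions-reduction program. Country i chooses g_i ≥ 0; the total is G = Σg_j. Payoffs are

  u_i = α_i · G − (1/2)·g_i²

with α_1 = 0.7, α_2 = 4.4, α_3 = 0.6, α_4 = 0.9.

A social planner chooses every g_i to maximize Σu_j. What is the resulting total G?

26.4

Planner FOC: ∂(Σu_j)/∂g_i = (Σα_j) − g_i = 0, so g_i^SO = Σα_j = 6.6 for every i; G^SO = 26.4.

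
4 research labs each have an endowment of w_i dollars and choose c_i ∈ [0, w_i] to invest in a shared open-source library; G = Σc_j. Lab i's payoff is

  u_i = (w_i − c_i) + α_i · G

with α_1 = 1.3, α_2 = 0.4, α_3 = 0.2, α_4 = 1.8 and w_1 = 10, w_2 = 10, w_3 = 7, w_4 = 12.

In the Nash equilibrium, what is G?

22

∂u_i/∂c_i = α_i − 1, so lab i contributes w_i if α_i > 1, else 0.
α_i > 1 for i ∈ {1, 4}; NE contributions (10, 0, 0, 12), G = 22.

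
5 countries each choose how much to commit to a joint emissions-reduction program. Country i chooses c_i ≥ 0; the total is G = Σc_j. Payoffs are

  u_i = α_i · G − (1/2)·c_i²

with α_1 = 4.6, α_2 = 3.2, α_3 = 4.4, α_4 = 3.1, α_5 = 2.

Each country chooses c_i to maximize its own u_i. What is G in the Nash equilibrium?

17.3

Country i's FOC: ∂u_i/∂c_i = α_i − c_i = 0, so c_i* = α_i.
NE contributions = (4.6, 3.2, 4.4, 3.1, 2); G = 17.3.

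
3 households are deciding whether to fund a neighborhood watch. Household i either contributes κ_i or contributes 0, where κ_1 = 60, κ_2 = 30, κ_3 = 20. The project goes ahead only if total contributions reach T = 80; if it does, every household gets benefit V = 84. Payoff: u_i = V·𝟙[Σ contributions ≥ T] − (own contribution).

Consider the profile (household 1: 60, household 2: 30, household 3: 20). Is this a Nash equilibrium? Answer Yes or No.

Total = 110 ≥ 80: provided.
Household 1 (pledges 60, payoff 24): dropping to 0 → total 50, payoff 0. No gain.
Household 2 (pledges 30, payoff 54): dropping to 0 → total 80, payoff 84. Profitable deviation.

No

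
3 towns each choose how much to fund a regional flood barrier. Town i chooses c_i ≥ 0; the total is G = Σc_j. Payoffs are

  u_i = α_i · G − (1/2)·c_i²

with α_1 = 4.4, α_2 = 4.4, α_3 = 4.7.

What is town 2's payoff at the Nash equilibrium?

49.72

Town i's FOC: ∂u_i/∂c_i = α_i − c_i = 0, so c_i* = α_i.
NE contributions = (4.4, 4.4, 4.7); G = 13.5.
u_2 = α_2·G − ½·(c_2)² = 4.4·13.5 − ½·4.4² = 49.72.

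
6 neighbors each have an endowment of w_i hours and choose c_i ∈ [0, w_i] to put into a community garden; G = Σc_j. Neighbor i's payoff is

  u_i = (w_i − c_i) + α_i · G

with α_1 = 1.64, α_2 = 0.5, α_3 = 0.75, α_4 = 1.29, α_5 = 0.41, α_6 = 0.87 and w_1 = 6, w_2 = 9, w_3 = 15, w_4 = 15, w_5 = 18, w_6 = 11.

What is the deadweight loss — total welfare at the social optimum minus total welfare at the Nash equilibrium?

236.38

∂u_i/∂c_i = α_i − 1, so neighbor i contributes w_i if α_i > 1, else 0.
α_i > 1 for i ∈ {1, 4}; NE contributions (6, 0, 0, 15, 0, 0), G = 21.
W^NE = Σw_i − G^NE + (Σα_i)·G^NE = 74 + 4.46·21 = 167.66.
Planner: ∂(Σu_j)/∂c_i = Σα_j − 1 = 4.46 > 0, so everyone contributes w_i; G^SO = 74, W^SO = 74 + 4.46·74 = 404.04.
Deadweight loss = 236.38.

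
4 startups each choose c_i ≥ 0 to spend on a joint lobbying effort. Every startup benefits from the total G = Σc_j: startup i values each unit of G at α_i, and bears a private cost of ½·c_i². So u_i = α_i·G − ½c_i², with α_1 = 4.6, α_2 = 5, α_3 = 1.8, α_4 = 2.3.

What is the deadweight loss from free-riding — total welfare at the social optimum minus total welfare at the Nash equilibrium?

215.035

Startup i's FOC: ∂u_i/∂c_i = α_i − c_i = 0, so c_i* = α_i.
NE contributions = (4.6, 5, 1.8, 2.3); G = 13.7.
W^NE = (Σα)·G − ½Σα_i² = 13.7² − ½·54.69 = 160.345.
Planner sets c_i = Σα_j = 13.7 for every i, so G^SO = 4·13.7 = 54.8.
W^SO = (Σα)·G^SO − ½·4·(Σα)² = (4/2)·13.7² = 375.38.
Deadweight loss = W^SO − W^NE = 215.035.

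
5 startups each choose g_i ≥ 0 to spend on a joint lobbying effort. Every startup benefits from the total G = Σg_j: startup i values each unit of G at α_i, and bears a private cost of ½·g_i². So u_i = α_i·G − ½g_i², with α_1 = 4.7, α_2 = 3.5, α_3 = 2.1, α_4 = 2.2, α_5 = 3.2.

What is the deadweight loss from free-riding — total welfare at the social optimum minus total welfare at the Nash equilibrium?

396.65

Startup i's FOC: ∂u_i/∂g_i = α_i − g_i = 0, so g_i* = α_i.
NE contributions = (4.7, 3.5, 2.1, 2.2, 3.2); G = 15.7.
W^NE = (Σα)·G − ½Σα_i² = 15.7² − ½·53.83 = 219.575.
Planner sets g_i = Σα_j = 15.7 for every i, so G^SO = 5·15.7 = 78.5.
W^SO = (Σα)·G^SO − ½·5·(Σα)² = (5/2)·15.7² = 616.225.
Deadweight loss = W^SO − W^NE = 396.65.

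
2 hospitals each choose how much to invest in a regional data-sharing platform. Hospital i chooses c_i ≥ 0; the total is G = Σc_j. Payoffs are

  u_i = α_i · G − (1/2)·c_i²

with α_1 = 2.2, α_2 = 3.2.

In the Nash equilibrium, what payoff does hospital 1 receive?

Hospital i's FOC: ∂u_i/∂c_i = α_i − c_i = 0, so c_i* = α_i.
NE contributions = (2.2, 3.2); G = 5.4.
u_1 = α_1·G − ½·(c_1)² = 2.2·5.4 − ½·2.2² = 9.46.

9.46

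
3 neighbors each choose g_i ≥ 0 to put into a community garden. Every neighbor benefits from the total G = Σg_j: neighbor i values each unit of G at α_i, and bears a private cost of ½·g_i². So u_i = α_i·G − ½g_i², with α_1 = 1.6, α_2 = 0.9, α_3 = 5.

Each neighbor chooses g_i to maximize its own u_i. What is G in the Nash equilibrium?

Neighbor i's FOC: ∂u_i/∂g_i = α_i − g_i = 0, so g_i* = α_i.
NE contributions = (1.6, 0.9, 5); G = 7.5.

7.5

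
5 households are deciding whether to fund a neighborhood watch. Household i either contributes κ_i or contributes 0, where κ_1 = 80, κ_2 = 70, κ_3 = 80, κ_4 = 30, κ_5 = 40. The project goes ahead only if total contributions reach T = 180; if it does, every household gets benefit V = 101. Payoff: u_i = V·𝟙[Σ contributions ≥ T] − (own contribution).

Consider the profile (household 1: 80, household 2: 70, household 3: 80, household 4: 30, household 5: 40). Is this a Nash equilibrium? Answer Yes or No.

No

Total = 300 ≥ 180: provided.
Household 1 (pledges 80, payoff 21): dropping to 0 → total 220, payoff 101. Profitable deviation.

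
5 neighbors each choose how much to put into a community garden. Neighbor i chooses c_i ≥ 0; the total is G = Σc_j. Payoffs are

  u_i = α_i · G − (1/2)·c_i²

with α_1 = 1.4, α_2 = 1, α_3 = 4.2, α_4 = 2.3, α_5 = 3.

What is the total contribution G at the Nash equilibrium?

Neighbor i's FOC: ∂u_i/∂c_i = α_i − c_i = 0, so c_i* = α_i.
NE contributions = (1.4, 1, 4.2, 2.3, 3); G = 11.9.

11.9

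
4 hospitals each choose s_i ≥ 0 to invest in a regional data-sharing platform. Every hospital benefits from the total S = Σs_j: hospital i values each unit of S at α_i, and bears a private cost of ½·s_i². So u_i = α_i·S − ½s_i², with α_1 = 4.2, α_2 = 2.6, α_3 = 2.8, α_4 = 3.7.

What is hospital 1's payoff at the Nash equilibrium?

47.04

Hospital i's FOC: ∂u_i/∂s_i = α_i − s_i = 0, so s_i* = α_i.
NE contributions = (4.2, 2.6, 2.8, 3.7); S = 13.3.
u_1 = α_1·S − ½·(s_1)² = 4.2·13.3 − ½·4.2² = 47.04.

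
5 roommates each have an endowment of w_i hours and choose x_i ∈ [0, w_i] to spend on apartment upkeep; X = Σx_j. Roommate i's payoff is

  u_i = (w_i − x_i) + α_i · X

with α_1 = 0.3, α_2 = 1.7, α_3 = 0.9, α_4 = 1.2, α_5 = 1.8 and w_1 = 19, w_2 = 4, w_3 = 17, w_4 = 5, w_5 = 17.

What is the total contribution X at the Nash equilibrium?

26

∂u_i/∂x_i = α_i − 1, so roommate i contributes w_i if α_i > 1, else 0.
α_i > 1 for i ∈ {2, 4, 5}; NE contributions (0, 4, 0, 5, 17), X = 26.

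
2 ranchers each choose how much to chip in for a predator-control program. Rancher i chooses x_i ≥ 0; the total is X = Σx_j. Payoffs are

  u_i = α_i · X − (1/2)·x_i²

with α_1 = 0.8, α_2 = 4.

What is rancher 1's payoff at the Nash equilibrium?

3.52

Rancher i's FOC: ∂u_i/∂x_i = α_i − x_i = 0, so x_i* = α_i.
NE contributions = (0.8, 4); X = 4.8.
u_1 = α_1·X − ½·(x_1)² = 0.8·4.8 − ½·0.8² = 3.52.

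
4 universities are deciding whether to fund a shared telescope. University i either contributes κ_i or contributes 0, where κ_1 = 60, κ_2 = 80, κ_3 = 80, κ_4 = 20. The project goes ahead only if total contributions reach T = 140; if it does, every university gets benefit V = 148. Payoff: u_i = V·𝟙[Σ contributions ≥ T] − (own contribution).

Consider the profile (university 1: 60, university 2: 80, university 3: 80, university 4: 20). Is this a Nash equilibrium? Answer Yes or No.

Total = 240 ≥ 140: provided.
University 1 (pledges 60, payoff 88): dropping to 0 → total 180, payoff 148. Profitable deviation.

No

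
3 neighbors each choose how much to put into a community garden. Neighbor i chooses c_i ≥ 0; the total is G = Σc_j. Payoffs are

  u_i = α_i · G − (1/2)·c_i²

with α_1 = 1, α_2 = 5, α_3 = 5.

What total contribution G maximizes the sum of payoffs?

Planner FOC: ∂(Σu_j)/∂c_i = (Σα_j) − c_i = 0, so c_i^SO = Σα_j = 11 for every i; G^SO = 33.

33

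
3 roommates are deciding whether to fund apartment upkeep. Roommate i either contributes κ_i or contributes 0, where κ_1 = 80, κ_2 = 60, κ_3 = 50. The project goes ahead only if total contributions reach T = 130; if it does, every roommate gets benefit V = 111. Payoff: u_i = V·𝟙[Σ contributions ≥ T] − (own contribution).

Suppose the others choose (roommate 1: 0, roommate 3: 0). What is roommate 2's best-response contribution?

Others' total = 0. Even contributing 60 gives 60 < 130: no benefit either way.
Best response: 0.

0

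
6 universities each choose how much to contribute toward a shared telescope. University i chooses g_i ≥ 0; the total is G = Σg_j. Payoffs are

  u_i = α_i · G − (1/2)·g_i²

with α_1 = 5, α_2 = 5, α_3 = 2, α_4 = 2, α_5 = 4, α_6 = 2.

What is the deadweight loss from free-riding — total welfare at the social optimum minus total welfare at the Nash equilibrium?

University i's FOC: ∂u_i/∂g_i = α_i − g_i = 0, so g_i* = α_i.
NE contributions = (5, 5, 2, 2, 4, 2); G = 20.
W^NE = (Σα)·G − ½Σα_i² = 20² − ½·78 = 361.
Planner sets g_i = Σα_j = 20 for every i, so G^SO = 6·20 = 120.
W^SO = (Σα)·G^SO − ½·6·(Σα)² = (6/2)·20² = 1200.
Deadweight loss = W^SO − W^NE = 839.

839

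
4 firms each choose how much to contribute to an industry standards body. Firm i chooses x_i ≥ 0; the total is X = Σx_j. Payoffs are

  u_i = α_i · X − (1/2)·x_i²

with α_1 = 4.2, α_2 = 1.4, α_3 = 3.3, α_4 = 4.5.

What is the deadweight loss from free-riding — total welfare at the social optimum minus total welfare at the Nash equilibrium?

Firm i's FOC: ∂u_i/∂x_i = α_i − x_i = 0, so x_i* = α_i.
NE contributions = (4.2, 1.4, 3.3, 4.5); X = 13.4.
W^NE = (Σα)·X − ½Σα_i² = 13.4² − ½·50.74 = 154.19.
Planner sets x_i = Σα_j = 13.4 for every i, so X^SO = 4·13.4 = 53.6.
W^SO = (Σα)·X^SO − ½·4·(Σα)² = (4/2)·13.4² = 359.12.
Deadweight loss = W^SO − W^NE = 204.93.

204.93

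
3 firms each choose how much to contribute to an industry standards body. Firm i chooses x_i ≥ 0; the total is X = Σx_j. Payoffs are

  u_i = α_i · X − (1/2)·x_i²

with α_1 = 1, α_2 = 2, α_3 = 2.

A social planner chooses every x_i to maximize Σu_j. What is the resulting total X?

Planner FOC: ∂(Σu_j)/∂x_i = (Σα_j) − x_i = 0, so x_i^SO = Σα_j = 5 for every i; X^SO = 15.

15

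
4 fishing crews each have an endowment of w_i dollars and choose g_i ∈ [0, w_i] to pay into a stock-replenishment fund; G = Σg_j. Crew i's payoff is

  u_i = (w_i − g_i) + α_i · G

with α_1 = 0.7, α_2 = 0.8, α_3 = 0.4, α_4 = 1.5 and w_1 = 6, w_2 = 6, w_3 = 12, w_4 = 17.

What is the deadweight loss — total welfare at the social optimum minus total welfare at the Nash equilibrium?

57.6

∂u_i/∂g_i = α_i − 1, so crew i contributes w_i if α_i > 1, else 0.
α_i > 1 for i ∈ {4}; NE contributions (0, 0, 0, 17), G = 17.
W^NE = Σw_i − G^NE + (Σα_i)·G^NE = 41 + 2.4·17 = 81.8.
Planner: ∂(Σu_j)/∂g_i = Σα_j − 1 = 2.4 > 0, so everyone contributes w_i; G^SO = 41, W^SO = 41 + 2.4·41 = 139.4.
Deadweight loss = 57.6.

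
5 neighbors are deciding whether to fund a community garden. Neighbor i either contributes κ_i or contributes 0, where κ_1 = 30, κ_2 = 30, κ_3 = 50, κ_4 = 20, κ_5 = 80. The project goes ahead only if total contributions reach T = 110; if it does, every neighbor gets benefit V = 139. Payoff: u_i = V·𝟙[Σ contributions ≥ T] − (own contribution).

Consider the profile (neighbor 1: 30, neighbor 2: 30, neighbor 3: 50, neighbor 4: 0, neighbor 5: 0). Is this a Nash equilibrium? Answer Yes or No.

Total = 110 ≥ 110: provided.
Neighbor 1 (pledges 30, payoff 109): dropping to 0 → total 80, payoff 0. No gain.
Neighbor 2 (pledges 30, payoff 109): dropping to 0 → total 80, payoff 0. No gain.
Neighbor 3 (pledges 50, payoff 89): dropping to 0 → total 60, payoff 0. No gain.
Neighbor 4 (pledges 0, payoff 139): pledging 20 → total 130, payoff 119. No gain.
Neighbor 5 (pledges 0, payoff 139): pledging 80 → total 190, payoff 59. No gain.

Yes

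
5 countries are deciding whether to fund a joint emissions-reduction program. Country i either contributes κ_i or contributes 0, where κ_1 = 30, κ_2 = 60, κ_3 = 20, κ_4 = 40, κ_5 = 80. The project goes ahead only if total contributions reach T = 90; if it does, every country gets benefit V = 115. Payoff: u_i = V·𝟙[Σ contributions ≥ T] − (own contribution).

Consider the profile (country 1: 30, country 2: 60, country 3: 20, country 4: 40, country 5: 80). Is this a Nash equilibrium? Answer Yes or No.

Total = 230 ≥ 90: provided.
Country 1 (pledges 30, payoff 85): dropping to 0 → total 200, payoff 115. Profitable deviation.

No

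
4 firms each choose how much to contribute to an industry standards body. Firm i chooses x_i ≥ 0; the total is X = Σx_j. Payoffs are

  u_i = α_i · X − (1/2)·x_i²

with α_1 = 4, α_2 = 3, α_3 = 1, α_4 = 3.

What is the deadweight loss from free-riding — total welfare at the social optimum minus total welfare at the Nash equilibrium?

Firm i's FOC: ∂u_i/∂x_i = α_i − x_i = 0, so x_i* = α_i.
NE contributions = (4, 3, 1, 3); X = 11.
W^NE = (Σα)·X − ½Σα_i² = 11² − ½·35 = 103.5.
Planner sets x_i = Σα_j = 11 for every i, so X^SO = 4·11 = 44.
W^SO = (Σα)·X^SO − ½·4·(Σα)² = (4/2)·11² = 242.
Deadweight loss = W^SO − W^NE = 138.5.

138.5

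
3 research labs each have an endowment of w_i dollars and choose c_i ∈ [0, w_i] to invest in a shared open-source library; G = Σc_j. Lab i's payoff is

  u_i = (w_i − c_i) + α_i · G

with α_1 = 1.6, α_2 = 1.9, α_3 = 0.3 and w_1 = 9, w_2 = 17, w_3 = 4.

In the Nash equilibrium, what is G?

∂u_i/∂c_i = α_i − 1, so lab i contributes w_i if α_i > 1, else 0.
α_i > 1 for i ∈ {1, 2}; NE contributions (9, 17, 0), G = 26.

26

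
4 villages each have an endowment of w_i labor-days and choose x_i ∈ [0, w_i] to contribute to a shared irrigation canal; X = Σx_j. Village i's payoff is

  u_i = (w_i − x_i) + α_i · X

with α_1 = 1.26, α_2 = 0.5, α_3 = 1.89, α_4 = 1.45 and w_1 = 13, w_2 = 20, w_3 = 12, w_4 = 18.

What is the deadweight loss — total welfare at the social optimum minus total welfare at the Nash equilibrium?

82

∂u_i/∂x_i = α_i − 1, so village i contributes w_i if α_i > 1, else 0.
α_i > 1 for i ∈ {1, 3, 4}; NE contributions (13, 0, 12, 18), X = 43.
W^NE = Σw_i − X^NE + (Σα_i)·X^NE = 63 + 4.1·43 = 239.3.
Planner: ∂(Σu_j)/∂x_i = Σα_j − 1 = 4.1 > 0, so everyone contributes w_i; X^SO = 63, W^SO = 63 + 4.1·63 = 321.3.
Deadweight loss = 82.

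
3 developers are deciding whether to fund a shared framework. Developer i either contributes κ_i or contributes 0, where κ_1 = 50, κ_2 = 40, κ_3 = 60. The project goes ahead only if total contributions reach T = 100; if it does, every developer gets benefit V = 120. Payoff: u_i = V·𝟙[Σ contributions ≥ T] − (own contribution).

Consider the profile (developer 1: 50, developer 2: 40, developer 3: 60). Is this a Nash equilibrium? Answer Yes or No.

Total = 150 ≥ 100: provided.
Developer 1 (pledges 50, payoff 70): dropping to 0 → total 100, payoff 120. Profitable deviation.

No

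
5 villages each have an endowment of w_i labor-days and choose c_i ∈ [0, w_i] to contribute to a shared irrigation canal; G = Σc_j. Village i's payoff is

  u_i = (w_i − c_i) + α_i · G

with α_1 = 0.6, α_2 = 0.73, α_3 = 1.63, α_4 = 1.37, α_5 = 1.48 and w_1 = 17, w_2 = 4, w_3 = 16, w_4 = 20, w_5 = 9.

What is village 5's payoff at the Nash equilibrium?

66.6

∂u_i/∂c_i = α_i − 1, so village i contributes w_i if α_i > 1, else 0.
α_i > 1 for i ∈ {3, 4, 5}; NE contributions (0, 0, 16, 20, 9), G = 45.
u_5 = (9 − 9) + 1.48·45 = 66.6.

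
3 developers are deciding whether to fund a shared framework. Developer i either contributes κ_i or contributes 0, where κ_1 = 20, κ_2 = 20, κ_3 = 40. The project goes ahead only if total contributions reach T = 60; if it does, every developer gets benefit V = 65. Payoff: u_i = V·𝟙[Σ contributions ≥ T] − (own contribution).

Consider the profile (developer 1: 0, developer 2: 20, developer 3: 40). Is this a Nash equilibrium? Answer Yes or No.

Total = 60 ≥ 60: provided.
Developer 1 (pledges 0, payoff 65): pledging 20 → total 80, payoff 45. No gain.
Developer 2 (pledges 20, payoff 45): dropping to 0 → total 40, payoff 0. No gain.
Developer 3 (pledges 40, payoff 25): dropping to 0 → total 20, payoff 0. No gain.

Yes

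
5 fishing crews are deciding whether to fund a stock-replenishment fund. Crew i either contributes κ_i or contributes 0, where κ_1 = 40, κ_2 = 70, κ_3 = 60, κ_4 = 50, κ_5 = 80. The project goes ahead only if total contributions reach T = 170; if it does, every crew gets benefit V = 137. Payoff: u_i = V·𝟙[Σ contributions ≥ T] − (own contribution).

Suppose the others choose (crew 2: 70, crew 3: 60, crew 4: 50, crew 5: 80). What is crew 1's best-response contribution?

0

Others' total = 260 ≥ 170; contributing adds cost 40 for no extra benefit.
Best response: 0.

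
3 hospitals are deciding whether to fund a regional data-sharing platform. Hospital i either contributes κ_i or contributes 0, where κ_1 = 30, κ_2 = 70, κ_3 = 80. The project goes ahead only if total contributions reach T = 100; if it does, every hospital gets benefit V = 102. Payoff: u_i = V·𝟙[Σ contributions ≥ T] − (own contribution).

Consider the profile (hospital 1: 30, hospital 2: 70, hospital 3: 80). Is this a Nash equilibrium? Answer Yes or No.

No

Total = 180 ≥ 100: provided.
Hospital 1 (pledges 30, payoff 72): dropping to 0 → total 150, payoff 102. Profitable deviation.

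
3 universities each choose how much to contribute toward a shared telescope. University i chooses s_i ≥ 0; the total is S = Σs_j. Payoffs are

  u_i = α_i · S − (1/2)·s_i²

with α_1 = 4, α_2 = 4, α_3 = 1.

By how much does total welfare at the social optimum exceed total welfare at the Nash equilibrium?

University i's FOC: ∂u_i/∂s_i = α_i − s_i = 0, so s_i* = α_i.
NE contributions = (4, 4, 1); S = 9.
W^NE = (Σα)·S − ½Σα_i² = 9² − ½·33 = 64.5.
Planner sets s_i = Σα_j = 9 for every i, so S^SO = 3·9 = 27.
W^SO = (Σα)·S^SO − ½·3·(Σα)² = (3/2)·9² = 121.5.
Deadweight loss = W^SO − W^NE = 57.

57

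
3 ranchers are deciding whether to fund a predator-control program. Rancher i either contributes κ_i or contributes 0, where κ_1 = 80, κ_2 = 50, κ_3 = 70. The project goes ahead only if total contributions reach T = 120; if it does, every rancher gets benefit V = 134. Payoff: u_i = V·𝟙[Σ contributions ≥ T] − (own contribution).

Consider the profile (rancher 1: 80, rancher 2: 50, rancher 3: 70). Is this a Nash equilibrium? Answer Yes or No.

Total = 200 ≥ 120: provided.
Rancher 1 (pledges 80, payoff 54): dropping to 0 → total 120, payoff 134. Profitable deviation.

No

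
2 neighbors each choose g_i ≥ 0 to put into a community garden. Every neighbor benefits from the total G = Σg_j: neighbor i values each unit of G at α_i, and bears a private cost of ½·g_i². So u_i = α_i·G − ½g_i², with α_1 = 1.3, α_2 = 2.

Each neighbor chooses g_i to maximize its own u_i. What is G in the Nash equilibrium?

3.3

Neighbor i's FOC: ∂u_i/∂g_i = α_i − g_i = 0, so g_i* = α_i.
NE contributions = (1.3, 2); G = 3.3.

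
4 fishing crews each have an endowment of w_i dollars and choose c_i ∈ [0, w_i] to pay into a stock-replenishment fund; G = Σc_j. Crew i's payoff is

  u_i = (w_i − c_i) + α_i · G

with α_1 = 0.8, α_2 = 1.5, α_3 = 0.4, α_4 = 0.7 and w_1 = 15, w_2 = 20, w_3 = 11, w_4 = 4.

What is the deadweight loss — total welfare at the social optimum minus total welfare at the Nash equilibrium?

∂u_i/∂c_i = α_i − 1, so crew i contributes w_i if α_i > 1, else 0.
α_i > 1 for i ∈ {2}; NE contributions (0, 20, 0, 0), G = 20.
W^NE = Σw_i − G^NE + (Σα_i)·G^NE = 50 + 2.4·20 = 98.
Planner: ∂(Σu_j)/∂c_i = Σα_j − 1 = 2.4 > 0, so everyone contributes w_i; G^SO = 50, W^SO = 50 + 2.4·50 = 170.
Deadweight loss = 72.

72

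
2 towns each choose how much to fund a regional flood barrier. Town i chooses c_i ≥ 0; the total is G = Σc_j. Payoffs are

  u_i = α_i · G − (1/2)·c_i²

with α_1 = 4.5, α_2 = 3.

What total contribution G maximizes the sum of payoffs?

Planner FOC: ∂(Σu_j)/∂c_i = (Σα_j) − c_i = 0, so c_i^SO = Σα_j = 7.5 for every i; G^SO = 15.

15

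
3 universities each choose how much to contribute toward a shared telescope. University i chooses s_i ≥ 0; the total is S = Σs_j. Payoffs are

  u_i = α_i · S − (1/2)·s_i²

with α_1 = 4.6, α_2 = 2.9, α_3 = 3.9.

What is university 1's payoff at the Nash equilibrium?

University i's FOC: ∂u_i/∂s_i = α_i − s_i = 0, so s_i* = α_i.
NE contributions = (4.6, 2.9, 3.9); S = 11.4.
u_1 = α_1·S − ½·(s_1)² = 4.6·11.4 − ½·4.6² = 41.86.

41.86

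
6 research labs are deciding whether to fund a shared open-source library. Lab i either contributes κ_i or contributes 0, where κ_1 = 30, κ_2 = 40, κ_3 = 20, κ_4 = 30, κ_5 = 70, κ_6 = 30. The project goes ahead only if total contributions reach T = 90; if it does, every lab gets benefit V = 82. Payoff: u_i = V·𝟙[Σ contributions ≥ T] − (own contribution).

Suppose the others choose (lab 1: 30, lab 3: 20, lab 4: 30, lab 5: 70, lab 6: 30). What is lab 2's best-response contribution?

0

Others' total = 180 ≥ 90; contributing adds cost 40 for no extra benefit.
Best response: 0.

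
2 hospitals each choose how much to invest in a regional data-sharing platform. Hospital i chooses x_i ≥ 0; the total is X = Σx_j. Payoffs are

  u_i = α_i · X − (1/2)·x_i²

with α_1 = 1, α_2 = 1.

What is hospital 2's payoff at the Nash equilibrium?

1.5

Hospital i's FOC: ∂u_i/∂x_i = α_i − x_i = 0, so x_i* = α_i.
NE contributions = (1, 1); X = 2.
u_2 = α_2·X − ½·(x_2)² = 1·2 − ½·1² = 1.5.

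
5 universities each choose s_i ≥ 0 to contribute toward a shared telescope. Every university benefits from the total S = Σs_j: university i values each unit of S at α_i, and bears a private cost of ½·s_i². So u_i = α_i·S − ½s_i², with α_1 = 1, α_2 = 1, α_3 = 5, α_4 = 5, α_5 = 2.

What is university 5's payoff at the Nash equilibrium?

26

University i's FOC: ∂u_i/∂s_i = α_i − s_i = 0, so s_i* = α_i.
NE contributions = (1, 1, 5, 5, 2); S = 14.
u_5 = α_5·S − ½·(s_5)² = 2·14 − ½·2² = 26.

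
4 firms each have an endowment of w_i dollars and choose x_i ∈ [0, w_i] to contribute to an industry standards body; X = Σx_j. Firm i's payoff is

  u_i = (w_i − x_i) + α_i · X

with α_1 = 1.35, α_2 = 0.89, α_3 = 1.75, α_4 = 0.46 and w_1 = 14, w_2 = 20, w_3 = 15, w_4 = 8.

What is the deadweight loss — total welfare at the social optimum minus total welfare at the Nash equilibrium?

96.6

∂u_i/∂x_i = α_i − 1, so firm i contributes w_i if α_i > 1, else 0.
α_i > 1 for i ∈ {1, 3}; NE contributions (14, 0, 15, 0), X = 29.
W^NE = Σw_i − X^NE + (Σα_i)·X^NE = 57 + 3.45·29 = 157.05.
Planner: ∂(Σu_j)/∂x_i = Σα_j − 1 = 3.45 > 0, so everyone contributes w_i; X^SO = 57, W^SO = 57 + 3.45·57 = 253.65.
Deadweight loss = 96.6.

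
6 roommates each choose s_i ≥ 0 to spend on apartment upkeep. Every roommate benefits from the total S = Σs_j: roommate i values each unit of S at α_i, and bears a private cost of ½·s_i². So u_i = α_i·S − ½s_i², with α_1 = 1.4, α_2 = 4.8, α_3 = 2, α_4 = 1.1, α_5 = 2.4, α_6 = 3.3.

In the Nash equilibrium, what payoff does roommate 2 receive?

Roommate i's FOC: ∂u_i/∂s_i = α_i − s_i = 0, so s_i* = α_i.
NE contributions = (1.4, 4.8, 2, 1.1, 2.4, 3.3); S = 15.
u_2 = α_2·S − ½·(s_2)² = 4.8·15 − ½·4.8² = 60.48.

60.48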